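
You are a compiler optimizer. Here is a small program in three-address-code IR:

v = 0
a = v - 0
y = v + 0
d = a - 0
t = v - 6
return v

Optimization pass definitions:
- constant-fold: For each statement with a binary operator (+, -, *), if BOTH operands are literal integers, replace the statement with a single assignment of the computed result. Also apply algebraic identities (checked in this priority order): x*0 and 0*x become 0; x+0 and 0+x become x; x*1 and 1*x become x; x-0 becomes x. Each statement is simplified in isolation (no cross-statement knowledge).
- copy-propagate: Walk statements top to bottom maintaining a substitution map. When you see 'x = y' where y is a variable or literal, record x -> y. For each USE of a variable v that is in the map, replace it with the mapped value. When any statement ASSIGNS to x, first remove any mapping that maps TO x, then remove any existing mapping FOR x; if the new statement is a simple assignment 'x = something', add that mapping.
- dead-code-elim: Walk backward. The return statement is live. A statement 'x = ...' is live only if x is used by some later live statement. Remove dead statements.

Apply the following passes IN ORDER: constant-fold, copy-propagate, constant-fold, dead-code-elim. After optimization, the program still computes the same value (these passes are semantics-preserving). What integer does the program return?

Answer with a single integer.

Answer: 0

Derivation:
Initial IR:
  v = 0
  a = v - 0
  y = v + 0
  d = a - 0
  t = v - 6
  return v
After constant-fold (6 stmts):
  v = 0
  a = v
  y = v
  d = a
  t = v - 6
  return v
After copy-propagate (6 stmts):
  v = 0
  a = 0
  y = 0
  d = 0
  t = 0 - 6
  return 0
After constant-fold (6 stmts):
  v = 0
  a = 0
  y = 0
  d = 0
  t = -6
  return 0
After dead-code-elim (1 stmts):
  return 0
Evaluate:
  v = 0  =>  v = 0
  a = v - 0  =>  a = 0
  y = v + 0  =>  y = 0
  d = a - 0  =>  d = 0
  t = v - 6  =>  t = -6
  return v = 0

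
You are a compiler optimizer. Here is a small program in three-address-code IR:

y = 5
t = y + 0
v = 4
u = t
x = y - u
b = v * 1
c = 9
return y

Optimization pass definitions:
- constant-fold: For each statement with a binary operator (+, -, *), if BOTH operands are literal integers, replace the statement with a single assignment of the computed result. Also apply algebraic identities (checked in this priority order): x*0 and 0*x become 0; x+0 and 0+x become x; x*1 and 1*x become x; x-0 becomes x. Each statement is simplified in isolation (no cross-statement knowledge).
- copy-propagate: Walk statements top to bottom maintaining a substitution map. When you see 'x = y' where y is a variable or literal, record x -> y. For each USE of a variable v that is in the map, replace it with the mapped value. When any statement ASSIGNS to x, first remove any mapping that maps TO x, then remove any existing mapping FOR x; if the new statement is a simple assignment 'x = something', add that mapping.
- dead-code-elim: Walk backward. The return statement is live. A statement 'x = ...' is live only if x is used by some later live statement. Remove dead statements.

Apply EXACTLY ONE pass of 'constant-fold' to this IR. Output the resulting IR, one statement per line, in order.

Answer: y = 5
t = y
v = 4
u = t
x = y - u
b = v
c = 9
return y

Derivation:
Applying constant-fold statement-by-statement:
  [1] y = 5  (unchanged)
  [2] t = y + 0  -> t = y
  [3] v = 4  (unchanged)
  [4] u = t  (unchanged)
  [5] x = y - u  (unchanged)
  [6] b = v * 1  -> b = v
  [7] c = 9  (unchanged)
  [8] return y  (unchanged)
Result (8 stmts):
  y = 5
  t = y
  v = 4
  u = t
  x = y - u
  b = v
  c = 9
  return y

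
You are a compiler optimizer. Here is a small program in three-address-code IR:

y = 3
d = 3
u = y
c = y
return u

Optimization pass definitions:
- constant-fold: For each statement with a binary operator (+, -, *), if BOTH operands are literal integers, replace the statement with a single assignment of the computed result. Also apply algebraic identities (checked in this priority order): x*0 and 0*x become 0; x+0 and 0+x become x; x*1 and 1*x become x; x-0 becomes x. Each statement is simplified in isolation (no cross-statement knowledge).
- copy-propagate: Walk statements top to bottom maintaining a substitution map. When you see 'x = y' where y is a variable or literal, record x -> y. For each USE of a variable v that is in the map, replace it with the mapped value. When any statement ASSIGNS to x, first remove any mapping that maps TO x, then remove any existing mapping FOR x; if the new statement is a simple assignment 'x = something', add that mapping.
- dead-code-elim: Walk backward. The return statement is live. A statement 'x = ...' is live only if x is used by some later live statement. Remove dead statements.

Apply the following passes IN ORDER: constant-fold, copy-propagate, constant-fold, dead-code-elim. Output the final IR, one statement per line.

Initial IR:
  y = 3
  d = 3
  u = y
  c = y
  return u
After constant-fold (5 stmts):
  y = 3
  d = 3
  u = y
  c = y
  return u
After copy-propagate (5 stmts):
  y = 3
  d = 3
  u = 3
  c = 3
  return 3
After constant-fold (5 stmts):
  y = 3
  d = 3
  u = 3
  c = 3
  return 3
After dead-code-elim (1 stmts):
  return 3

Answer: return 3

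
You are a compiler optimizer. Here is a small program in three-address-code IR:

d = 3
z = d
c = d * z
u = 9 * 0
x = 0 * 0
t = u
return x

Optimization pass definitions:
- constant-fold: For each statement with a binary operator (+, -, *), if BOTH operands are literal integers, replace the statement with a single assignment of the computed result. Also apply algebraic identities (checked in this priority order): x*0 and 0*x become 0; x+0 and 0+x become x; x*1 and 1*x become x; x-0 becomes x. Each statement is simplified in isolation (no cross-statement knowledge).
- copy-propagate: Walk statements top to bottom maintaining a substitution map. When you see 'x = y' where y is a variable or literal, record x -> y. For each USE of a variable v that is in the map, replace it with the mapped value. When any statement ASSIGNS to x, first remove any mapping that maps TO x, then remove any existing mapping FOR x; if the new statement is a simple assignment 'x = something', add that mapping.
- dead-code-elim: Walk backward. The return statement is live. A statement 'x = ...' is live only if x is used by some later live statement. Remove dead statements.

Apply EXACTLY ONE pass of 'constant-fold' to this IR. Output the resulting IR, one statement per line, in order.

Answer: d = 3
z = d
c = d * z
u = 0
x = 0
t = u
return x

Derivation:
Applying constant-fold statement-by-statement:
  [1] d = 3  (unchanged)
  [2] z = d  (unchanged)
  [3] c = d * z  (unchanged)
  [4] u = 9 * 0  -> u = 0
  [5] x = 0 * 0  -> x = 0
  [6] t = u  (unchanged)
  [7] return x  (unchanged)
Result (7 stmts):
  d = 3
  z = d
  c = d * z
  u = 0
  x = 0
  t = u
  return x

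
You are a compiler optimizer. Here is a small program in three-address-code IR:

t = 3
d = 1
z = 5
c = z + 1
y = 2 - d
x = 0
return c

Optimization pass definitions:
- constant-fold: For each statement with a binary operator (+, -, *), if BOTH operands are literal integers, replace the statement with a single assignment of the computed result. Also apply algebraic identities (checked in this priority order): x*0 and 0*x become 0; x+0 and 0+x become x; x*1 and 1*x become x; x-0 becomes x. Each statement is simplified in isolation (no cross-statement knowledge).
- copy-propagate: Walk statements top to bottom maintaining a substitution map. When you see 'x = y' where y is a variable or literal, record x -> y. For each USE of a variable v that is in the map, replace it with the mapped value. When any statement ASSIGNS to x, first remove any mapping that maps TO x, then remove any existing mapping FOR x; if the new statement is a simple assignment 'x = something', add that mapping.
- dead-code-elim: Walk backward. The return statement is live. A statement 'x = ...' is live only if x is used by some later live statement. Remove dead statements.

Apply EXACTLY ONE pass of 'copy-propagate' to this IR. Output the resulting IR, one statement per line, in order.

Applying copy-propagate statement-by-statement:
  [1] t = 3  (unchanged)
  [2] d = 1  (unchanged)
  [3] z = 5  (unchanged)
  [4] c = z + 1  -> c = 5 + 1
  [5] y = 2 - d  -> y = 2 - 1
  [6] x = 0  (unchanged)
  [7] return c  (unchanged)
Result (7 stmts):
  t = 3
  d = 1
  z = 5
  c = 5 + 1
  y = 2 - 1
  x = 0
  return c

Answer: t = 3
d = 1
z = 5
c = 5 + 1
y = 2 - 1
x = 0
return c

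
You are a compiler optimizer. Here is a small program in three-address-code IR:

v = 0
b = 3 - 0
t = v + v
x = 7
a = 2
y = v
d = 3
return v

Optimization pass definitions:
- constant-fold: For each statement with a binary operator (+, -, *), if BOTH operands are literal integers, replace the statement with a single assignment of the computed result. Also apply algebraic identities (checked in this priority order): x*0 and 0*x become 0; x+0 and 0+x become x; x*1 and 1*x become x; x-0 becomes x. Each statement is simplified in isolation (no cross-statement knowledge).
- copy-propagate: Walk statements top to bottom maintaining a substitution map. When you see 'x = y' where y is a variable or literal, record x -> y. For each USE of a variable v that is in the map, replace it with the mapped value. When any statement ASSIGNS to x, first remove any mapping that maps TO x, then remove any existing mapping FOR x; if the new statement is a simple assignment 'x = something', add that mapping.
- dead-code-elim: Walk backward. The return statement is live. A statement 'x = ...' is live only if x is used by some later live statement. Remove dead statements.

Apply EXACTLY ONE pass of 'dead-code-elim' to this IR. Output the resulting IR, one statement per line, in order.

Applying dead-code-elim statement-by-statement:
  [8] return v  -> KEEP (return); live=['v']
  [7] d = 3  -> DEAD (d not live)
  [6] y = v  -> DEAD (y not live)
  [5] a = 2  -> DEAD (a not live)
  [4] x = 7  -> DEAD (x not live)
  [3] t = v + v  -> DEAD (t not live)
  [2] b = 3 - 0  -> DEAD (b not live)
  [1] v = 0  -> KEEP; live=[]
Result (2 stmts):
  v = 0
  return v

Answer: v = 0
return v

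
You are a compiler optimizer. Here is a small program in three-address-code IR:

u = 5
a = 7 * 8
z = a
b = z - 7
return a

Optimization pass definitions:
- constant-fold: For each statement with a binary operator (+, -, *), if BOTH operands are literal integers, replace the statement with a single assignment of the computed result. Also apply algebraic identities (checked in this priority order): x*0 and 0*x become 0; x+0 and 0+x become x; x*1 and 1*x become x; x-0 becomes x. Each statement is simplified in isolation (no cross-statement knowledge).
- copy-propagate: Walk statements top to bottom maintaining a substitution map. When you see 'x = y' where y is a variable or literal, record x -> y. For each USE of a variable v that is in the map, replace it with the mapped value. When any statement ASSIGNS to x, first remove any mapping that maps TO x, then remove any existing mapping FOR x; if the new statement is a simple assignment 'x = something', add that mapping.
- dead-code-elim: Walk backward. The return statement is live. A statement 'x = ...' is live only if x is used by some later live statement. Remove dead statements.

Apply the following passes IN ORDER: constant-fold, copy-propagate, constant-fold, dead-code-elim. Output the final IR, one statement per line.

Answer: return 56

Derivation:
Initial IR:
  u = 5
  a = 7 * 8
  z = a
  b = z - 7
  return a
After constant-fold (5 stmts):
  u = 5
  a = 56
  z = a
  b = z - 7
  return a
After copy-propagate (5 stmts):
  u = 5
  a = 56
  z = 56
  b = 56 - 7
  return 56
After constant-fold (5 stmts):
  u = 5
  a = 56
  z = 56
  b = 49
  return 56
After dead-code-elim (1 stmts):
  return 56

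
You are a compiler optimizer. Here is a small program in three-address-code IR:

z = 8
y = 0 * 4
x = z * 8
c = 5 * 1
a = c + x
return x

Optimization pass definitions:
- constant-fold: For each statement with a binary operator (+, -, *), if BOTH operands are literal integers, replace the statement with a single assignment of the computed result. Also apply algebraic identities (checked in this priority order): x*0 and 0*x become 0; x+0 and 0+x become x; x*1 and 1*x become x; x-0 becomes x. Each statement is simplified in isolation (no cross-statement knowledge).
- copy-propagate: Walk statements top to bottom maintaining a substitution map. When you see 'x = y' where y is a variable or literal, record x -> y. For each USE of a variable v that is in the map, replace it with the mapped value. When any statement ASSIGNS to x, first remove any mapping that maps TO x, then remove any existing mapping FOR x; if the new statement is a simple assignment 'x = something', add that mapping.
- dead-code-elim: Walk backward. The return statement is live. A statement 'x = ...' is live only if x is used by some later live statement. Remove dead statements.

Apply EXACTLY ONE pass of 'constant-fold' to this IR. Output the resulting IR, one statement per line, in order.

Applying constant-fold statement-by-statement:
  [1] z = 8  (unchanged)
  [2] y = 0 * 4  -> y = 0
  [3] x = z * 8  (unchanged)
  [4] c = 5 * 1  -> c = 5
  [5] a = c + x  (unchanged)
  [6] return x  (unchanged)
Result (6 stmts):
  z = 8
  y = 0
  x = z * 8
  c = 5
  a = c + x
  return x

Answer: z = 8
y = 0
x = z * 8
c = 5
a = c + x
return x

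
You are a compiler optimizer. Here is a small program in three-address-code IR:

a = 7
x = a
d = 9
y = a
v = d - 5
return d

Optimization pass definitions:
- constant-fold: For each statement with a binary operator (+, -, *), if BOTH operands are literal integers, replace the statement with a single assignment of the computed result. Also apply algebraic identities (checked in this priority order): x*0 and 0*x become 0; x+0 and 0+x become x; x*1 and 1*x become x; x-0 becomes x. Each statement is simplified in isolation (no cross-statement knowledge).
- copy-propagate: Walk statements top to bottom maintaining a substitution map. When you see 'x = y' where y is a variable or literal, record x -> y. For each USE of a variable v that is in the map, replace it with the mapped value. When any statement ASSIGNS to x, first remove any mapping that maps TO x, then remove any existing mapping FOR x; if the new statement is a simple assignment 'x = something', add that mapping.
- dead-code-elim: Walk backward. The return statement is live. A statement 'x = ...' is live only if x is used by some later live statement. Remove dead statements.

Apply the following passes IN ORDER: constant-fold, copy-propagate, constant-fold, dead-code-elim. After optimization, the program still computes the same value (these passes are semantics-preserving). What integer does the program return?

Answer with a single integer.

Answer: 9

Derivation:
Initial IR:
  a = 7
  x = a
  d = 9
  y = a
  v = d - 5
  return d
After constant-fold (6 stmts):
  a = 7
  x = a
  d = 9
  y = a
  v = d - 5
  return d
After copy-propagate (6 stmts):
  a = 7
  x = 7
  d = 9
  y = 7
  v = 9 - 5
  return 9
After constant-fold (6 stmts):
  a = 7
  x = 7
  d = 9
  y = 7
  v = 4
  return 9
After dead-code-elim (1 stmts):
  return 9
Evaluate:
  a = 7  =>  a = 7
  x = a  =>  x = 7
  d = 9  =>  d = 9
  y = a  =>  y = 7
  v = d - 5  =>  v = 4
  return d = 9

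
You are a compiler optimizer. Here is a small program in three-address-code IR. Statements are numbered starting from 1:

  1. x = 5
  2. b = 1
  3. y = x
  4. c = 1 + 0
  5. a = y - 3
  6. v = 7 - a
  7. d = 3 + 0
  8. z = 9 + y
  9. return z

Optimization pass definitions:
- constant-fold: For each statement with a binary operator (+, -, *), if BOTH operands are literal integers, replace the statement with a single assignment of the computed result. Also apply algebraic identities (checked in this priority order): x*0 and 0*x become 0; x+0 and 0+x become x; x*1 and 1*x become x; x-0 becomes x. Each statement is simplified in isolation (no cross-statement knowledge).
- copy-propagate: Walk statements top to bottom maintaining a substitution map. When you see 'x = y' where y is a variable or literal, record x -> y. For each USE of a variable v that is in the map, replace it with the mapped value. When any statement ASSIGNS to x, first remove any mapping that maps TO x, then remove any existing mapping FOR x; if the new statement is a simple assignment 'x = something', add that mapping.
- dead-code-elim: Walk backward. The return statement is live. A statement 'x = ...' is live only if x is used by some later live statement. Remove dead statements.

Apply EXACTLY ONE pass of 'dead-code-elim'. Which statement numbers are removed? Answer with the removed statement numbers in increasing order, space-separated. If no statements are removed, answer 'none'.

Backward liveness scan:
Stmt 1 'x = 5': KEEP (x is live); live-in = []
Stmt 2 'b = 1': DEAD (b not in live set ['x'])
Stmt 3 'y = x': KEEP (y is live); live-in = ['x']
Stmt 4 'c = 1 + 0': DEAD (c not in live set ['y'])
Stmt 5 'a = y - 3': DEAD (a not in live set ['y'])
Stmt 6 'v = 7 - a': DEAD (v not in live set ['y'])
Stmt 7 'd = 3 + 0': DEAD (d not in live set ['y'])
Stmt 8 'z = 9 + y': KEEP (z is live); live-in = ['y']
Stmt 9 'return z': KEEP (return); live-in = ['z']
Removed statement numbers: [2, 4, 5, 6, 7]
Surviving IR:
  x = 5
  y = x
  z = 9 + y
  return z

Answer: 2 4 5 6 7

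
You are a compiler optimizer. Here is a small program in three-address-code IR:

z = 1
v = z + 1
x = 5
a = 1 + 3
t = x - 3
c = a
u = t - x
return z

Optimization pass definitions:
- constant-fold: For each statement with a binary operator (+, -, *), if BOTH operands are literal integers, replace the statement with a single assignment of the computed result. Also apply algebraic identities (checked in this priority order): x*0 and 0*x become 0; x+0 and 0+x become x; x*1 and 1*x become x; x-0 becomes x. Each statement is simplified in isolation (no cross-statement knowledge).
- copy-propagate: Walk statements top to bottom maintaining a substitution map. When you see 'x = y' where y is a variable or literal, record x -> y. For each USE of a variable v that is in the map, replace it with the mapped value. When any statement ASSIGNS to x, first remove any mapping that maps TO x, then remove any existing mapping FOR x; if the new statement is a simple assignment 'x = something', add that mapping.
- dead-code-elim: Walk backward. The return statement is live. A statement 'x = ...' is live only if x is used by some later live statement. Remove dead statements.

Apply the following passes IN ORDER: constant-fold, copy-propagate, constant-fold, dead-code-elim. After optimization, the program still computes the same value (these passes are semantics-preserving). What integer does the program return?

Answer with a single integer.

Initial IR:
  z = 1
  v = z + 1
  x = 5
  a = 1 + 3
  t = x - 3
  c = a
  u = t - x
  return z
After constant-fold (8 stmts):
  z = 1
  v = z + 1
  x = 5
  a = 4
  t = x - 3
  c = a
  u = t - x
  return z
After copy-propagate (8 stmts):
  z = 1
  v = 1 + 1
  x = 5
  a = 4
  t = 5 - 3
  c = 4
  u = t - 5
  return 1
After constant-fold (8 stmts):
  z = 1
  v = 2
  x = 5
  a = 4
  t = 2
  c = 4
  u = t - 5
  return 1
After dead-code-elim (1 stmts):
  return 1
Evaluate:
  z = 1  =>  z = 1
  v = z + 1  =>  v = 2
  x = 5  =>  x = 5
  a = 1 + 3  =>  a = 4
  t = x - 3  =>  t = 2
  c = a  =>  c = 4
  u = t - x  =>  u = -3
  return z = 1

Answer: 1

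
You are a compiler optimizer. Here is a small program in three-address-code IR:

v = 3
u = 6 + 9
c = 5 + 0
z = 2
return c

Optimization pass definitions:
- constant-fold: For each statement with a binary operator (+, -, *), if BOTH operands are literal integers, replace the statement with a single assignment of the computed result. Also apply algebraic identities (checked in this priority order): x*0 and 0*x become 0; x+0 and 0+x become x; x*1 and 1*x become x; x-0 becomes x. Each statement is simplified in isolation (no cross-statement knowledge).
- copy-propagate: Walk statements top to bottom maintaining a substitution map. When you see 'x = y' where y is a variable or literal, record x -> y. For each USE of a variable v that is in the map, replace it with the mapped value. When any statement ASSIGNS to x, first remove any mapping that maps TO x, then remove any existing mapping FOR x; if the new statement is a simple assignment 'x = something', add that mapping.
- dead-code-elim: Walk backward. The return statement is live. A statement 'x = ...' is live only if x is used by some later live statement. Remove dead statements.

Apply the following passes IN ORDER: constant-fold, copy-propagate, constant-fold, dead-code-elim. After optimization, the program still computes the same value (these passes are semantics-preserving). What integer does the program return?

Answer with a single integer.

Answer: 5

Derivation:
Initial IR:
  v = 3
  u = 6 + 9
  c = 5 + 0
  z = 2
  return c
After constant-fold (5 stmts):
  v = 3
  u = 15
  c = 5
  z = 2
  return c
After copy-propagate (5 stmts):
  v = 3
  u = 15
  c = 5
  z = 2
  return 5
After constant-fold (5 stmts):
  v = 3
  u = 15
  c = 5
  z = 2
  return 5
After dead-code-elim (1 stmts):
  return 5
Evaluate:
  v = 3  =>  v = 3
  u = 6 + 9  =>  u = 15
  c = 5 + 0  =>  c = 5
  z = 2  =>  z = 2
  return c = 5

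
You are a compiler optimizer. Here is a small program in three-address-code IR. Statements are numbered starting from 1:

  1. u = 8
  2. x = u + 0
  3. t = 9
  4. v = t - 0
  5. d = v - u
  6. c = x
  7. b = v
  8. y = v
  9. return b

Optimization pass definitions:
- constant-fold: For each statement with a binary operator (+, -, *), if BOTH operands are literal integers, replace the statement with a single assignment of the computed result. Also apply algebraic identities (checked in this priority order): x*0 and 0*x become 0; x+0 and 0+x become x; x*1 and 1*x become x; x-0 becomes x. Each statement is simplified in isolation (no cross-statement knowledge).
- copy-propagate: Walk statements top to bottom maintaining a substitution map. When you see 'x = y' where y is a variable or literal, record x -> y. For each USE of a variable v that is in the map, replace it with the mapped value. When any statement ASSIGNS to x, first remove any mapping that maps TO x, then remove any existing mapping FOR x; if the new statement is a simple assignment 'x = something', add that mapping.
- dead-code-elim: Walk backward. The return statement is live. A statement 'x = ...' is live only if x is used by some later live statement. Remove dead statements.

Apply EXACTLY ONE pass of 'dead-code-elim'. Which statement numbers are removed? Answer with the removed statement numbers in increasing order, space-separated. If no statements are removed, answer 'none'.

Answer: 1 2 5 6 8

Derivation:
Backward liveness scan:
Stmt 1 'u = 8': DEAD (u not in live set [])
Stmt 2 'x = u + 0': DEAD (x not in live set [])
Stmt 3 't = 9': KEEP (t is live); live-in = []
Stmt 4 'v = t - 0': KEEP (v is live); live-in = ['t']
Stmt 5 'd = v - u': DEAD (d not in live set ['v'])
Stmt 6 'c = x': DEAD (c not in live set ['v'])
Stmt 7 'b = v': KEEP (b is live); live-in = ['v']
Stmt 8 'y = v': DEAD (y not in live set ['b'])
Stmt 9 'return b': KEEP (return); live-in = ['b']
Removed statement numbers: [1, 2, 5, 6, 8]
Surviving IR:
  t = 9
  v = t - 0
  b = v
  return b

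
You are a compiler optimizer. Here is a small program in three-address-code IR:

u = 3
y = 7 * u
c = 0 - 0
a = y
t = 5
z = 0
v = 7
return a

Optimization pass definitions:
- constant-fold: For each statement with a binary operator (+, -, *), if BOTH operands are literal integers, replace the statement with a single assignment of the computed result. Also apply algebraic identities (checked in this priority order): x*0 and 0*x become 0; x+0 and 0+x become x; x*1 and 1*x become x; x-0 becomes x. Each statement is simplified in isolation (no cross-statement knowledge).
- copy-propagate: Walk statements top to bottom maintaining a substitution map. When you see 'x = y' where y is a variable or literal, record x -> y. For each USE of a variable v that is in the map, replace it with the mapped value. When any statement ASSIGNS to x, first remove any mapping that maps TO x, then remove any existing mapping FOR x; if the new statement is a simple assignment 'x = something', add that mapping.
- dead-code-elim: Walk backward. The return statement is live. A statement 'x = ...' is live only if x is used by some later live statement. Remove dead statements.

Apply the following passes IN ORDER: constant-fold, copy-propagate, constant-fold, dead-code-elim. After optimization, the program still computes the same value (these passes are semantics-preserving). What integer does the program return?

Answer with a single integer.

Initial IR:
  u = 3
  y = 7 * u
  c = 0 - 0
  a = y
  t = 5
  z = 0
  v = 7
  return a
After constant-fold (8 stmts):
  u = 3
  y = 7 * u
  c = 0
  a = y
  t = 5
  z = 0
  v = 7
  return a
After copy-propagate (8 stmts):
  u = 3
  y = 7 * 3
  c = 0
  a = y
  t = 5
  z = 0
  v = 7
  return y
After constant-fold (8 stmts):
  u = 3
  y = 21
  c = 0
  a = y
  t = 5
  z = 0
  v = 7
  return y
After dead-code-elim (2 stmts):
  y = 21
  return y
Evaluate:
  u = 3  =>  u = 3
  y = 7 * u  =>  y = 21
  c = 0 - 0  =>  c = 0
  a = y  =>  a = 21
  t = 5  =>  t = 5
  z = 0  =>  z = 0
  v = 7  =>  v = 7
  return a = 21

Answer: 21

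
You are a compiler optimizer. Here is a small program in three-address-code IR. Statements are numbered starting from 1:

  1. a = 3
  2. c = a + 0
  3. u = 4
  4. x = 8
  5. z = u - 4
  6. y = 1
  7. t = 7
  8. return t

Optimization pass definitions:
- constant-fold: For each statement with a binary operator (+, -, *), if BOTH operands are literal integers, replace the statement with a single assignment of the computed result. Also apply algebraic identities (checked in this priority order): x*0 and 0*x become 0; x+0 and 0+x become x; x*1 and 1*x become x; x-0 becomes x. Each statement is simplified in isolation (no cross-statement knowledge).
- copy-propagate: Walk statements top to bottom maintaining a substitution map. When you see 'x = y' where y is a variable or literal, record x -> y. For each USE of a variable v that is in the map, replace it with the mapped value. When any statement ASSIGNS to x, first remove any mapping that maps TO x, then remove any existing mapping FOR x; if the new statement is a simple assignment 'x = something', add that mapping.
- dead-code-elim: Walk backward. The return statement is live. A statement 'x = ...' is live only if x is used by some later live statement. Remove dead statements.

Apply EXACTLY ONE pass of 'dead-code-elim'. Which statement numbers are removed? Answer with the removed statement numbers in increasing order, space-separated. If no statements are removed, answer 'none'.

Answer: 1 2 3 4 5 6

Derivation:
Backward liveness scan:
Stmt 1 'a = 3': DEAD (a not in live set [])
Stmt 2 'c = a + 0': DEAD (c not in live set [])
Stmt 3 'u = 4': DEAD (u not in live set [])
Stmt 4 'x = 8': DEAD (x not in live set [])
Stmt 5 'z = u - 4': DEAD (z not in live set [])
Stmt 6 'y = 1': DEAD (y not in live set [])
Stmt 7 't = 7': KEEP (t is live); live-in = []
Stmt 8 'return t': KEEP (return); live-in = ['t']
Removed statement numbers: [1, 2, 3, 4, 5, 6]
Surviving IR:
  t = 7
  return t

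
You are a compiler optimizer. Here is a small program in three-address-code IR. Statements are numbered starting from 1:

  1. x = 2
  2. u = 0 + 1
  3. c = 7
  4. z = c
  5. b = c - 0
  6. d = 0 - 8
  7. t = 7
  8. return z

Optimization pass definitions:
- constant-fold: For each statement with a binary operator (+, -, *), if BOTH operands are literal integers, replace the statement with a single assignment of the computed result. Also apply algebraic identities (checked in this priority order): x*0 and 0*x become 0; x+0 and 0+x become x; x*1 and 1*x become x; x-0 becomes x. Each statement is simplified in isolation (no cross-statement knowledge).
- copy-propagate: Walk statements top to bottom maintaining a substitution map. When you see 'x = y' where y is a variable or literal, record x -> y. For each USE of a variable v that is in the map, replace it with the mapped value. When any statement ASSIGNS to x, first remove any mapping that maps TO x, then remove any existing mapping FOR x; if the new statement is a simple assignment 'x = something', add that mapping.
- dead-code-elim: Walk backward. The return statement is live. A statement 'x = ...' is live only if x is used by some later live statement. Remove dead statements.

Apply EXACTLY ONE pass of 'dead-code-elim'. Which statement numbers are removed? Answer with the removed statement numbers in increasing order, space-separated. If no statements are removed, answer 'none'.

Answer: 1 2 5 6 7

Derivation:
Backward liveness scan:
Stmt 1 'x = 2': DEAD (x not in live set [])
Stmt 2 'u = 0 + 1': DEAD (u not in live set [])
Stmt 3 'c = 7': KEEP (c is live); live-in = []
Stmt 4 'z = c': KEEP (z is live); live-in = ['c']
Stmt 5 'b = c - 0': DEAD (b not in live set ['z'])
Stmt 6 'd = 0 - 8': DEAD (d not in live set ['z'])
Stmt 7 't = 7': DEAD (t not in live set ['z'])
Stmt 8 'return z': KEEP (return); live-in = ['z']
Removed statement numbers: [1, 2, 5, 6, 7]
Surviving IR:
  c = 7
  z = c
  return z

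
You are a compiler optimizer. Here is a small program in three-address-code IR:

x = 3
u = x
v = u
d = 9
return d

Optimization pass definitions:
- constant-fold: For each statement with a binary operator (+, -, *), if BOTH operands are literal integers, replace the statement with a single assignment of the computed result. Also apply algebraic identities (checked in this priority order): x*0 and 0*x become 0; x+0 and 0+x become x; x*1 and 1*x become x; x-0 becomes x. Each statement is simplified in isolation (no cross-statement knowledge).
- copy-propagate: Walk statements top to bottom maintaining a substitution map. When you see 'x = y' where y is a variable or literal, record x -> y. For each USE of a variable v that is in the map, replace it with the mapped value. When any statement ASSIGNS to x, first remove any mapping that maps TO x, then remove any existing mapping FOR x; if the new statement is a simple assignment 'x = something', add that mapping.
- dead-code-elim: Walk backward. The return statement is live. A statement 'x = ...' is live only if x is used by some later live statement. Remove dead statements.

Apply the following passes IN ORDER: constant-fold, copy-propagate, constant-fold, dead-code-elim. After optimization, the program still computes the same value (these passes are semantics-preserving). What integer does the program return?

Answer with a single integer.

Initial IR:
  x = 3
  u = x
  v = u
  d = 9
  return d
After constant-fold (5 stmts):
  x = 3
  u = x
  v = u
  d = 9
  return d
After copy-propagate (5 stmts):
  x = 3
  u = 3
  v = 3
  d = 9
  return 9
After constant-fold (5 stmts):
  x = 3
  u = 3
  v = 3
  d = 9
  return 9
After dead-code-elim (1 stmts):
  return 9
Evaluate:
  x = 3  =>  x = 3
  u = x  =>  u = 3
  v = u  =>  v = 3
  d = 9  =>  d = 9
  return d = 9

Answer: 9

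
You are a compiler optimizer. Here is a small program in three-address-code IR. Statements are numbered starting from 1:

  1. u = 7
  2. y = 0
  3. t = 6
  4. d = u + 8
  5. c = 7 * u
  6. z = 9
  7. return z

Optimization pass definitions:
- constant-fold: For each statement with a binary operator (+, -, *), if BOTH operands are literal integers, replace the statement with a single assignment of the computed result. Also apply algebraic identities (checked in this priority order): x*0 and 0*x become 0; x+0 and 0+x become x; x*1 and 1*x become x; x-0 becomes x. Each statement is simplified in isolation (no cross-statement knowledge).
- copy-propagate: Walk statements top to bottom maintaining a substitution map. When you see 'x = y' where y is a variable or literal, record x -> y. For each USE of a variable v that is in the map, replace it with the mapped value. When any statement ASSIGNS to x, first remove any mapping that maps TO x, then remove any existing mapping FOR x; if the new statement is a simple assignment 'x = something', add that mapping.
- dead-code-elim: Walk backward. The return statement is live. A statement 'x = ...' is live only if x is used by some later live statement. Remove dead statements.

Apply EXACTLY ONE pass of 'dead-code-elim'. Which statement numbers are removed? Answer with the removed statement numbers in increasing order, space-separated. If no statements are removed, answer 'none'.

Backward liveness scan:
Stmt 1 'u = 7': DEAD (u not in live set [])
Stmt 2 'y = 0': DEAD (y not in live set [])
Stmt 3 't = 6': DEAD (t not in live set [])
Stmt 4 'd = u + 8': DEAD (d not in live set [])
Stmt 5 'c = 7 * u': DEAD (c not in live set [])
Stmt 6 'z = 9': KEEP (z is live); live-in = []
Stmt 7 'return z': KEEP (return); live-in = ['z']
Removed statement numbers: [1, 2, 3, 4, 5]
Surviving IR:
  z = 9
  return z

Answer: 1 2 3 4 5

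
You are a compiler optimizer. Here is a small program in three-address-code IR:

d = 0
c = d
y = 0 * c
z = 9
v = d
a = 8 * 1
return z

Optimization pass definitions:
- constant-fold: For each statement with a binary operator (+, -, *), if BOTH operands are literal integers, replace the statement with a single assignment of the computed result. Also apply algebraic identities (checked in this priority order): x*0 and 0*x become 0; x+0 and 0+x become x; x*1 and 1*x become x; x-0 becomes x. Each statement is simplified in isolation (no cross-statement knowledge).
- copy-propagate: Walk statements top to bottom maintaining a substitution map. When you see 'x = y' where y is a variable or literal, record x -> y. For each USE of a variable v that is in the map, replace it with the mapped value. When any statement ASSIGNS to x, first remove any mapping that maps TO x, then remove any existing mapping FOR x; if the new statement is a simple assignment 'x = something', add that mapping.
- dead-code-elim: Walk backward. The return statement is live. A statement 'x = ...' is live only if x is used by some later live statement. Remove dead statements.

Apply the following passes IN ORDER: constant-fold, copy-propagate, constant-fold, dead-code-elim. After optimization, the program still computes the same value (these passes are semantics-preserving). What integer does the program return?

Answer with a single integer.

Initial IR:
  d = 0
  c = d
  y = 0 * c
  z = 9
  v = d
  a = 8 * 1
  return z
After constant-fold (7 stmts):
  d = 0
  c = d
  y = 0
  z = 9
  v = d
  a = 8
  return z
After copy-propagate (7 stmts):
  d = 0
  c = 0
  y = 0
  z = 9
  v = 0
  a = 8
  return 9
After constant-fold (7 stmts):
  d = 0
  c = 0
  y = 0
  z = 9
  v = 0
  a = 8
  return 9
After dead-code-elim (1 stmts):
  return 9
Evaluate:
  d = 0  =>  d = 0
  c = d  =>  c = 0
  y = 0 * c  =>  y = 0
  z = 9  =>  z = 9
  v = d  =>  v = 0
  a = 8 * 1  =>  a = 8
  return z = 9

Answer: 9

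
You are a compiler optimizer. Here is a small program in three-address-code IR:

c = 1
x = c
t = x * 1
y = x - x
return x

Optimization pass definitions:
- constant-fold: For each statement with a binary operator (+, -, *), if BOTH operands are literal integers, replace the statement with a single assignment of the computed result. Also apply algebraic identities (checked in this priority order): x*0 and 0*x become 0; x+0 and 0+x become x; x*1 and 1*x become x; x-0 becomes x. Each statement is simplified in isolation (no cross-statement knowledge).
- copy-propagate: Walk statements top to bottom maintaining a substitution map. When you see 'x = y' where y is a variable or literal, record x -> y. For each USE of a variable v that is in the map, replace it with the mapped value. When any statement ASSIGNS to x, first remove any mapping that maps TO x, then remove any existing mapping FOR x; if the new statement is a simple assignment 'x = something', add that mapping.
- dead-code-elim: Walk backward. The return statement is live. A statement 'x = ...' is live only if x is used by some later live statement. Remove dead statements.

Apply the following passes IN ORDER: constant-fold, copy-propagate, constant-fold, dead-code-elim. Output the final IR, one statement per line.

Initial IR:
  c = 1
  x = c
  t = x * 1
  y = x - x
  return x
After constant-fold (5 stmts):
  c = 1
  x = c
  t = x
  y = x - x
  return x
After copy-propagate (5 stmts):
  c = 1
  x = 1
  t = 1
  y = 1 - 1
  return 1
After constant-fold (5 stmts):
  c = 1
  x = 1
  t = 1
  y = 0
  return 1
After dead-code-elim (1 stmts):
  return 1

Answer: return 1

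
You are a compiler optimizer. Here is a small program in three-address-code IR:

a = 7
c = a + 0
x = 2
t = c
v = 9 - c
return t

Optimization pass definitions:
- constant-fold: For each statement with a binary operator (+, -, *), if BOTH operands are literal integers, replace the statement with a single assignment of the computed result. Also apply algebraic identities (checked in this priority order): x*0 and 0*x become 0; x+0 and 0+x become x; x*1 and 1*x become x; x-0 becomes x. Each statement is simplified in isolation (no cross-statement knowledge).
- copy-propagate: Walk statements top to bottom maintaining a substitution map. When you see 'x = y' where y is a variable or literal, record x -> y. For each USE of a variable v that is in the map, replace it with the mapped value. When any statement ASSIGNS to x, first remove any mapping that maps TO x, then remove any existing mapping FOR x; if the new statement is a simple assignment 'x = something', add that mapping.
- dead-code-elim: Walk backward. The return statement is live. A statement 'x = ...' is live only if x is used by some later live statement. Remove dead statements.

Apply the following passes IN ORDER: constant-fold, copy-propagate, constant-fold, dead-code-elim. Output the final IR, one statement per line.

Answer: return 7

Derivation:
Initial IR:
  a = 7
  c = a + 0
  x = 2
  t = c
  v = 9 - c
  return t
After constant-fold (6 stmts):
  a = 7
  c = a
  x = 2
  t = c
  v = 9 - c
  return t
After copy-propagate (6 stmts):
  a = 7
  c = 7
  x = 2
  t = 7
  v = 9 - 7
  return 7
After constant-fold (6 stmts):
  a = 7
  c = 7
  x = 2
  t = 7
  v = 2
  return 7
After dead-code-elim (1 stmts):
  return 7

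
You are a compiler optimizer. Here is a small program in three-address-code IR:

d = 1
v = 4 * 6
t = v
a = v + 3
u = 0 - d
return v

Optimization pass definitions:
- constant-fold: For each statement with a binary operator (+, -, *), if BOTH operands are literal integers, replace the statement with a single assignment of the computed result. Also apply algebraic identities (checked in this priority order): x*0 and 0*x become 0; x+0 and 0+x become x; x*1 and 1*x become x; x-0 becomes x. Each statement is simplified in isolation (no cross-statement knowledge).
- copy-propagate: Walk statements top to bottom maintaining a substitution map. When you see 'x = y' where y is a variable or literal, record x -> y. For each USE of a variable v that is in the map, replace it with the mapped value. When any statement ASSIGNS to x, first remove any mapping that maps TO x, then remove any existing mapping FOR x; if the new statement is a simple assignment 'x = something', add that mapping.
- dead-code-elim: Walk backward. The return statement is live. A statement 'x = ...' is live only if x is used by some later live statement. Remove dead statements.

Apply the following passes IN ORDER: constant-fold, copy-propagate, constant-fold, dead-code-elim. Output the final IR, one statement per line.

Initial IR:
  d = 1
  v = 4 * 6
  t = v
  a = v + 3
  u = 0 - d
  return v
After constant-fold (6 stmts):
  d = 1
  v = 24
  t = v
  a = v + 3
  u = 0 - d
  return v
After copy-propagate (6 stmts):
  d = 1
  v = 24
  t = 24
  a = 24 + 3
  u = 0 - 1
  return 24
After constant-fold (6 stmts):
  d = 1
  v = 24
  t = 24
  a = 27
  u = -1
  return 24
After dead-code-elim (1 stmts):
  return 24

Answer: return 24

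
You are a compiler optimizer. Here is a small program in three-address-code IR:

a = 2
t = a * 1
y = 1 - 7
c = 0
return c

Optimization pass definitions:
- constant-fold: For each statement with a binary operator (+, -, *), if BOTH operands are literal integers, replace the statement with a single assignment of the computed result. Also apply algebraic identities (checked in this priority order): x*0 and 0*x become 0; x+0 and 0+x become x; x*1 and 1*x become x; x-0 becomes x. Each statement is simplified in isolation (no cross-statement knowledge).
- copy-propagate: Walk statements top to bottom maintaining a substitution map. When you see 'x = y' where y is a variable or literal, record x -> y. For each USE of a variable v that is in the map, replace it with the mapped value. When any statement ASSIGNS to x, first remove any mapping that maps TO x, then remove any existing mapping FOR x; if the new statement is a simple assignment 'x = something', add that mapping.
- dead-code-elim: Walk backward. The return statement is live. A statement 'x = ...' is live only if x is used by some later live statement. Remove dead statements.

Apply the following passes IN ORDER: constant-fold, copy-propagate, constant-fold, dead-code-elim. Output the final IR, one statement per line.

Answer: return 0

Derivation:
Initial IR:
  a = 2
  t = a * 1
  y = 1 - 7
  c = 0
  return c
After constant-fold (5 stmts):
  a = 2
  t = a
  y = -6
  c = 0
  return c
After copy-propagate (5 stmts):
  a = 2
  t = 2
  y = -6
  c = 0
  return 0
After constant-fold (5 stmts):
  a = 2
  t = 2
  y = -6
  c = 0
  return 0
After dead-code-elim (1 stmts):
  return 0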